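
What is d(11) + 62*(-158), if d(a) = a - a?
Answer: -9796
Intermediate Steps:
d(a) = 0
d(11) + 62*(-158) = 0 + 62*(-158) = 0 - 9796 = -9796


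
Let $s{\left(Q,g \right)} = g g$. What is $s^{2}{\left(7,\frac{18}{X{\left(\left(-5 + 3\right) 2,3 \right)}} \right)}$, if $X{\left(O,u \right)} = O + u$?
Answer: $104976$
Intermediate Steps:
$s{\left(Q,g \right)} = g^{2}$
$s^{2}{\left(7,\frac{18}{X{\left(\left(-5 + 3\right) 2,3 \right)}} \right)} = \left(\left(\frac{18}{\left(-5 + 3\right) 2 + 3}\right)^{2}\right)^{2} = \left(\left(\frac{18}{\left(-2\right) 2 + 3}\right)^{2}\right)^{2} = \left(\left(\frac{18}{-4 + 3}\right)^{2}\right)^{2} = \left(\left(\frac{18}{-1}\right)^{2}\right)^{2} = \left(\left(18 \left(-1\right)\right)^{2}\right)^{2} = \left(\left(-18\right)^{2}\right)^{2} = 324^{2} = 104976$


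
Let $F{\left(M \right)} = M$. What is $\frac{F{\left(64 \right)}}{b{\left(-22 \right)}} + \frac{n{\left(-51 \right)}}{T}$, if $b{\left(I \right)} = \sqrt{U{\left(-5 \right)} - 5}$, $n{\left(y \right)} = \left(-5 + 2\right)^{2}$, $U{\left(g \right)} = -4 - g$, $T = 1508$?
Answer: $\frac{9}{1508} - 32 i \approx 0.0059682 - 32.0 i$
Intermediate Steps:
$n{\left(y \right)} = 9$ ($n{\left(y \right)} = \left(-3\right)^{2} = 9$)
$b{\left(I \right)} = 2 i$ ($b{\left(I \right)} = \sqrt{\left(-4 - -5\right) - 5} = \sqrt{\left(-4 + 5\right) - 5} = \sqrt{1 - 5} = \sqrt{-4} = 2 i$)
$\frac{F{\left(64 \right)}}{b{\left(-22 \right)}} + \frac{n{\left(-51 \right)}}{T} = \frac{64}{2 i} + \frac{9}{1508} = 64 \left(- \frac{i}{2}\right) + 9 \cdot \frac{1}{1508} = - 32 i + \frac{9}{1508} = \frac{9}{1508} - 32 i$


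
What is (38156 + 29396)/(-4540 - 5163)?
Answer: -67552/9703 ≈ -6.9620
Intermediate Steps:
(38156 + 29396)/(-4540 - 5163) = 67552/(-9703) = 67552*(-1/9703) = -67552/9703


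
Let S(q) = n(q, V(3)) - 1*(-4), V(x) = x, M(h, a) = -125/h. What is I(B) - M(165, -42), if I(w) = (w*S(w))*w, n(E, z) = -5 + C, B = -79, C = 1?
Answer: 25/33 ≈ 0.75758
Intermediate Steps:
n(E, z) = -4 (n(E, z) = -5 + 1 = -4)
S(q) = 0 (S(q) = -4 - 1*(-4) = -4 + 4 = 0)
I(w) = 0 (I(w) = (w*0)*w = 0*w = 0)
I(B) - M(165, -42) = 0 - (-125)/165 = 0 - 1*(-25/33) = 0 + 25/33 = 25/33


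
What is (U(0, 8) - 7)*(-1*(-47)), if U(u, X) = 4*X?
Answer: 1175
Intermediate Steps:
(U(0, 8) - 7)*(-1*(-47)) = (4*8 - 7)*(-1*(-47)) = (32 - 7)*47 = 25*47 = 1175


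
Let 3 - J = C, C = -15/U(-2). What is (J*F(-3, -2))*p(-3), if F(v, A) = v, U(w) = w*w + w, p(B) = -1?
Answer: 63/2 ≈ 31.500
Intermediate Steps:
U(w) = w + w**2 (U(w) = w**2 + w = w + w**2)
C = -15/2 (C = -15*(-1/(2*(1 - 2))) = -15/((-2*(-1))) = -15/2 ≈ -7.5000)
J = 21/2 (J = 3 - 1*(-15/2) = 3 + 15/2 = 21/2 ≈ 10.500)
(J*F(-3, -2))*p(-3) = ((21/2)*(-3))*(-1) = -63/2*(-1) = 63/2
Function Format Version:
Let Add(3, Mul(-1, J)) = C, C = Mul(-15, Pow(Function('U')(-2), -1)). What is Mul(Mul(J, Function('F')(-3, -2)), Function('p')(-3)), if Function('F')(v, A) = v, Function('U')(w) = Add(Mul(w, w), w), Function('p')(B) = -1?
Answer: Rational(63, 2) ≈ 31.500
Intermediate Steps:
Function('U')(w) = Add(w, Pow(w, 2)) (Function('U')(w) = Add(Pow(w, 2), w) = Add(w, Pow(w, 2)))
C = Rational(-15, 2) (C = Mul(-15, Pow(Mul(-2, Add(1, -2)), -1)) = Mul(-15, Pow(Mul(-2, -1), -1)) = Mul(-15, Pow(2, -1)) = Mul(-15, Rational(1, 2)) = Rational(-15, 2) ≈ -7.5000)
J = Rational(21, 2) (J = Add(3, Mul(-1, Rational(-15, 2))) = Add(3, Rational(15, 2)) = Rational(21, 2) ≈ 10.500)
Mul(Mul(J, Function('F')(-3, -2)), Function('p')(-3)) = Mul(Mul(Rational(21, 2), -3), -1) = Mul(Rational(-63, 2), -1) = Rational(63, 2)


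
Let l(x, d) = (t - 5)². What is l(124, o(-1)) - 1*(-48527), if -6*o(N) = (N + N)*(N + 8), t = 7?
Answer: 48531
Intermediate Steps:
o(N) = -N*(8 + N)/3 (o(N) = -(N + N)*(N + 8)/6 = -2*N*(8 + N)/6 = -N*(8 + N)/3)
l(x, d) = 4 (l(x, d) = (7 - 5)² = 2² = 4)
l(124, o(-1)) - 1*(-48527) = 4 - 1*(-48527) = 4 + 48527 = 48531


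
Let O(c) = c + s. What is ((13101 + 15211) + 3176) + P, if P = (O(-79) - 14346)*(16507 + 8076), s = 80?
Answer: -352611647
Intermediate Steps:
O(c) = 80 + c (O(c) = c + 80 = 80 + c)
P = -352643135 (P = ((80 - 79) - 14346)*(16507 + 8076) = (1 - 14346)*24583 = -14345*24583 = -352643135)
((13101 + 15211) + 3176) + P = ((13101 + 15211) + 3176) - 352643135 = (28312 + 3176) - 352643135 = 31488 - 352643135 = -352611647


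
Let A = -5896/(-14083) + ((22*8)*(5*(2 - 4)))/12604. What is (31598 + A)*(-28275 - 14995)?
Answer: -60672781788777700/44375533 ≈ -1.3673e+9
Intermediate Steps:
A = 12381776/44375533 (A = -5896*(-1/14083) + (176*(5*(-2)))*(1/12604) = 5896/14083 + (176*(-10))*(1/12604) = 5896/14083 - 1760*1/12604 = 5896/14083 - 440/3151 = 12381776/44375533 ≈ 0.27902)
(31598 + A)*(-28275 - 14995) = (31598 + 12381776/44375533)*(-28275 - 14995) = (1402190473510/44375533)*(-43270) = -60672781788777700/44375533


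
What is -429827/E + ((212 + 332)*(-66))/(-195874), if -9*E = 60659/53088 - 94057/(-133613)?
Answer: 158080825422771980160/75458321071063 ≈ 2.0949e+6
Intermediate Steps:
E = -13098128983/63839222496 (E = -(60659/53088 - 94057/(-133613))/9 = -(60659*(1/53088) - 94057*(-1/133613))/9 = -(60659/53088 + 94057/133613)/9 = -1/9*13098128983/7093246944 = -13098128983/63839222496 ≈ -0.20517)
-429827/E + ((212 + 332)*(-66))/(-195874) = -429827/(-13098128983/63839222496) + ((212 + 332)*(-66))/(-195874) = -429827*(-63839222496/13098128983) + (544*(-66))*(-1/195874) = 27439821487788192/13098128983 - 35904*(-1/195874) = 27439821487788192/13098128983 + 1056/5761 = 158080825422771980160/75458321071063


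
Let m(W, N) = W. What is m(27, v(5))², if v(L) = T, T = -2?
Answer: 729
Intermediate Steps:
v(L) = -2
m(27, v(5))² = 27² = 729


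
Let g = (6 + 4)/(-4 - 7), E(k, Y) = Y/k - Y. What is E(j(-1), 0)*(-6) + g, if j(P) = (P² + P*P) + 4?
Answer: -10/11 ≈ -0.90909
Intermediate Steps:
j(P) = 4 + 2*P² (j(P) = (P² + P²) + 4 = 2*P² + 4 = 4 + 2*P²)
E(k, Y) = -Y + Y/k
g = -10/11 (g = 10/(-11) = 10*(-1/11) = -10/11 ≈ -0.90909)
E(j(-1), 0)*(-6) + g = (-1*0 + 0/(4 + 2*(-1)²))*(-6) - 10/11 = (0 + 0/(4 + 2*1))*(-6) - 10/11 = (0 + 0/(4 + 2))*(-6) - 10/11 = (0 + 0/6)*(-6) - 10/11 = (0 + 0*(⅙))*(-6) - 10/11 = (0 + 0)*(-6) - 10/11 = 0*(-6) - 10/11 = 0 - 10/11 = -10/11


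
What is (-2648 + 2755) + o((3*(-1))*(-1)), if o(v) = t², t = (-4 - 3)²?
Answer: 2508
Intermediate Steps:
t = 49 (t = (-7)² = 49)
o(v) = 2401 (o(v) = 49² = 2401)
(-2648 + 2755) + o((3*(-1))*(-1)) = (-2648 + 2755) + 2401 = 107 + 2401 = 2508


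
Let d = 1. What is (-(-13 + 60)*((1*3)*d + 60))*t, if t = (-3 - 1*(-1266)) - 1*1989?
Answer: 2149686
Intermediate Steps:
t = -726 (t = (-3 + 1266) - 1989 = 1263 - 1989 = -726)
(-(-13 + 60)*((1*3)*d + 60))*t = -(-13 + 60)*((1*3)*1 + 60)*(-726) = -47*(3*1 + 60)*(-726) = -47*(3 + 60)*(-726) = -47*63*(-726) = -1*2961*(-726) = -2961*(-726) = 2149686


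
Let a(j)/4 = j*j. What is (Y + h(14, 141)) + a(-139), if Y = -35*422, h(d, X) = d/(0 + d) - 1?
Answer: 62514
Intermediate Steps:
a(j) = 4*j² (a(j) = 4*(j*j) = 4*j²)
h(d, X) = 0 (h(d, X) = d/d - 1 = 1 - 1 = 0)
Y = -14770
(Y + h(14, 141)) + a(-139) = (-14770 + 0) + 4*(-139)² = -14770 + 4*19321 = -14770 + 77284 = 62514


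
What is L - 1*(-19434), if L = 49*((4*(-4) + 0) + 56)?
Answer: 21394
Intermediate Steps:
L = 1960 (L = 49*((-16 + 0) + 56) = 49*(-16 + 56) = 49*40 = 1960)
L - 1*(-19434) = 1960 - 1*(-19434) = 1960 + 19434 = 21394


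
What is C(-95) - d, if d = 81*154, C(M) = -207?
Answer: -12681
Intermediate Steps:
d = 12474
C(-95) - d = -207 - 1*12474 = -207 - 12474 = -12681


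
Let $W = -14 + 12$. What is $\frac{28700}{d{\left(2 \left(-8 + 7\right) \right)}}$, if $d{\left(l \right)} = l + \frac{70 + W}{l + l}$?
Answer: $- \frac{28700}{19} \approx -1510.5$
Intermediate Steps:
$W = -2$
$d{\left(l \right)} = l + \frac{34}{l}$ ($d{\left(l \right)} = l + \frac{70 - 2}{l + l} = l + \frac{68}{2 l} = l + 68 \frac{1}{2 l} = l + \frac{34}{l}$)
$\frac{28700}{d{\left(2 \left(-8 + 7\right) \right)}} = \frac{28700}{2 \left(-8 + 7\right) + \frac{34}{2 \left(-8 + 7\right)}} = \frac{28700}{2 \left(-1\right) + \frac{34}{2 \left(-1\right)}} = \frac{28700}{-2 + \frac{34}{-2}} = \frac{28700}{-2 + 34 \left(- \frac{1}{2}\right)} = \frac{28700}{-2 - 17} = \frac{28700}{-19} = 28700 \left(- \frac{1}{19}\right) = - \frac{28700}{19}$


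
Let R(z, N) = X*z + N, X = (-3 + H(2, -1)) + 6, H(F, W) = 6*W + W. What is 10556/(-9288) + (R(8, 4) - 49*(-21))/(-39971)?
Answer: -107807791/92812662 ≈ -1.1616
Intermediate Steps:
H(F, W) = 7*W
X = -4 (X = (-3 + 7*(-1)) + 6 = (-3 - 7) + 6 = -10 + 6 = -4)
R(z, N) = N - 4*z (R(z, N) = -4*z + N = N - 4*z)
10556/(-9288) + (R(8, 4) - 49*(-21))/(-39971) = 10556/(-9288) + ((4 - 4*8) - 49*(-21))/(-39971) = 10556*(-1/9288) + ((4 - 32) + 1029)*(-1/39971) = -2639/2322 + (-28 + 1029)*(-1/39971) = -2639/2322 + 1001*(-1/39971) = -2639/2322 - 1001/39971 = -107807791/92812662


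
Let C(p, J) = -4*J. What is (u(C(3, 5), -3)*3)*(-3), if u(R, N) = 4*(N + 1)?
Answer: 72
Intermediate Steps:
u(R, N) = 4 + 4*N (u(R, N) = 4*(1 + N) = 4 + 4*N)
(u(C(3, 5), -3)*3)*(-3) = ((4 + 4*(-3))*3)*(-3) = ((4 - 12)*3)*(-3) = -8*3*(-3) = -24*(-3) = 72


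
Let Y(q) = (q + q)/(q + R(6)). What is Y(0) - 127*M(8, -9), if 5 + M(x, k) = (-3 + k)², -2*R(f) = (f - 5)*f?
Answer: -17653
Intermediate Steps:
R(f) = -f*(-5 + f)/2 (R(f) = -(f - 5)*f/2 = -(-5 + f)*f/2 = -f*(-5 + f)/2)
M(x, k) = -5 + (-3 + k)²
Y(q) = 2*q/(-3 + q) (Y(q) = (q + q)/(q + (½)*6*(5 - 1*6)) = (2*q)/(q + (½)*6*(5 - 6)) = (2*q)/(q + (½)*6*(-1)) = (2*q)/(q - 3) = (2*q)/(-3 + q) = 2*q/(-3 + q))
Y(0) - 127*M(8, -9) = 2*0/(-3 + 0) - 127*(-5 + (-3 - 9)²) = 2*0/(-3) - 127*(-5 + (-12)²) = 2*0*(-⅓) - 127*(-5 + 144) = 0 - 127*139 = 0 - 17653 = -17653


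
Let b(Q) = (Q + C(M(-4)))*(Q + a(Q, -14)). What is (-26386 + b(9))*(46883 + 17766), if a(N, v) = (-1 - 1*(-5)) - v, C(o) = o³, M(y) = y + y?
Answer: -2583826583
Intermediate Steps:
M(y) = 2*y
a(N, v) = 4 - v (a(N, v) = (-1 + 5) - v = 4 - v)
b(Q) = (-512 + Q)*(18 + Q) (b(Q) = (Q + (2*(-4))³)*(Q + (4 - 1*(-14))) = (Q + (-8)³)*(Q + (4 + 14)) = (Q - 512)*(Q + 18) = (-512 + Q)*(18 + Q))
(-26386 + b(9))*(46883 + 17766) = (-26386 + (-9216 + 9² - 494*9))*(46883 + 17766) = (-26386 + (-9216 + 81 - 4446))*64649 = (-26386 - 13581)*64649 = -39967*64649 = -2583826583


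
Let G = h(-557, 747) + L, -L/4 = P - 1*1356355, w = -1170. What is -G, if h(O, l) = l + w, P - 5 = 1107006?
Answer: -996953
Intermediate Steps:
P = 1107011 (P = 5 + 1107006 = 1107011)
h(O, l) = -1170 + l (h(O, l) = l - 1170 = -1170 + l)
L = 997376 (L = -4*(1107011 - 1*1356355) = -4*(1107011 - 1356355) = -4*(-249344) = 997376)
G = 996953 (G = (-1170 + 747) + 997376 = -423 + 997376 = 996953)
-G = -1*996953 = -996953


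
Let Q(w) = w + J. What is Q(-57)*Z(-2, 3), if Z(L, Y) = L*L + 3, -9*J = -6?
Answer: -1183/3 ≈ -394.33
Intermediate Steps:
J = 2/3 (J = -1/9*(-6) = 2/3 ≈ 0.66667)
Q(w) = 2/3 + w (Q(w) = w + 2/3 = 2/3 + w)
Z(L, Y) = 3 + L**2 (Z(L, Y) = L**2 + 3 = 3 + L**2)
Q(-57)*Z(-2, 3) = (2/3 - 57)*(3 + (-2)**2) = -169*(3 + 4)/3 = -169/3*7 = -1183/3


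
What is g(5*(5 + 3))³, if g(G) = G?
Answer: 64000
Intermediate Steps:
g(5*(5 + 3))³ = (5*(5 + 3))³ = (5*8)³ = 40³ = 64000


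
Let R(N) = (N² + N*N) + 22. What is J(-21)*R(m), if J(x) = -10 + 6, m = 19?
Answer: -2976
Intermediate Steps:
R(N) = 22 + 2*N² (R(N) = (N² + N²) + 22 = 2*N² + 22 = 22 + 2*N²)
J(x) = -4
J(-21)*R(m) = -4*(22 + 2*19²) = -4*(22 + 2*361) = -4*(22 + 722) = -4*744 = -2976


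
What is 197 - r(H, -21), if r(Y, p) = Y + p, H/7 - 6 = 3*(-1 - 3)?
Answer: 260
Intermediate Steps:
H = -42 (H = 42 + 7*(3*(-1 - 3)) = 42 + 7*(3*(-4)) = 42 + 7*(-12) = 42 - 84 = -42)
197 - r(H, -21) = 197 - (-42 - 21) = 197 - 1*(-63) = 197 + 63 = 260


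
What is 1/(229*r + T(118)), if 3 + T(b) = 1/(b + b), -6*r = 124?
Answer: -708/3352849 ≈ -0.00021116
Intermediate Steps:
r = -62/3 (r = -⅙*124 = -62/3 ≈ -20.667)
T(b) = -3 + 1/(2*b) (T(b) = -3 + 1/(b + b) = -3 + 1/(2*b))
1/(229*r + T(118)) = 1/(229*(-62/3) + (-3 + (½)/118)) = 1/(-14198/3 + (-3 + (½)*(1/118))) = 1/(-14198/3 + (-3 + 1/236)) = 1/(-14198/3 - 707/236) = 1/(-3352849/708) = -708/3352849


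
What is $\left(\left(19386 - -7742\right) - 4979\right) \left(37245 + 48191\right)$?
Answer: $1892321964$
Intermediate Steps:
$\left(\left(19386 - -7742\right) - 4979\right) \left(37245 + 48191\right) = \left(\left(19386 + 7742\right) - 4979\right) 85436 = \left(27128 - 4979\right) 85436 = 22149 \cdot 85436 = 1892321964$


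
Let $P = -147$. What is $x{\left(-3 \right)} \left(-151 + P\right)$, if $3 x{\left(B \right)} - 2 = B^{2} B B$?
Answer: $- \frac{24734}{3} \approx -8244.7$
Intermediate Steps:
$x{\left(B \right)} = \frac{2}{3} + \frac{B^{4}}{3}$ ($x{\left(B \right)} = \frac{2}{3} + \frac{B^{2} B B}{3} = \frac{2}{3} + \frac{B^{3} B}{3} = \frac{2}{3} + \frac{B^{4}}{3}$)
$x{\left(-3 \right)} \left(-151 + P\right) = \left(\frac{2}{3} + \frac{\left(-3\right)^{4}}{3}\right) \left(-151 - 147\right) = \left(\frac{2}{3} + \frac{1}{3} \cdot 81\right) \left(-298\right) = \left(\frac{2}{3} + 27\right) \left(-298\right) = \frac{83}{3} \left(-298\right) = - \frac{24734}{3}$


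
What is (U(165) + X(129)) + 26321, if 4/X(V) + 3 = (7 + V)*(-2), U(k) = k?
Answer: 7283646/275 ≈ 26486.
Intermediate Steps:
X(V) = 4/(-17 - 2*V) (X(V) = 4/(-3 + (7 + V)*(-2)) = 4/(-3 + (-14 - 2*V)) = 4/(-17 - 2*V))
(U(165) + X(129)) + 26321 = (165 - 4/(17 + 2*129)) + 26321 = (165 - 4/(17 + 258)) + 26321 = (165 - 4/275) + 26321 = 45371/275 + 26321 = 7283646/275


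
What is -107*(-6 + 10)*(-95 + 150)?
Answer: -23540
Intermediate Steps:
-107*(-6 + 10)*(-95 + 150) = -428*55 = -107*220 = -23540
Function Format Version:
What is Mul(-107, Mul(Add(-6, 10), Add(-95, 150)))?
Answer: -23540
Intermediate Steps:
Mul(-107, Mul(Add(-6, 10), Add(-95, 150))) = Mul(-107, Mul(4, 55)) = Mul(-107, 220) = -23540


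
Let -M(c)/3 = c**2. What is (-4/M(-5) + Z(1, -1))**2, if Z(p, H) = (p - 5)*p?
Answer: 87616/5625 ≈ 15.576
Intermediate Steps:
Z(p, H) = p*(-5 + p) (Z(p, H) = (-5 + p)*p = p*(-5 + p))
M(c) = -3*c**2
(-4/M(-5) + Z(1, -1))**2 = (-4/((-3*(-5)**2)) + 1*(-5 + 1))**2 = (-4/((-3*25)) + 1*(-4))**2 = (-4/(-75) - 4)**2 = (-4*(-1/75) - 4)**2 = (4/75 - 4)**2 = (-296/75)**2 = 87616/5625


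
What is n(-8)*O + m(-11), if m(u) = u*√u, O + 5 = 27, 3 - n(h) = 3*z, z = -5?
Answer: 396 - 11*I*√11 ≈ 396.0 - 36.483*I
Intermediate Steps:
n(h) = 18 (n(h) = 3 - 3*(-5) = 3 - 1*(-15) = 3 + 15 = 18)
O = 22 (O = -5 + 27 = 22)
m(u) = u^(3/2)
n(-8)*O + m(-11) = 18*22 + (-11)^(3/2) = 396 - 11*I*√11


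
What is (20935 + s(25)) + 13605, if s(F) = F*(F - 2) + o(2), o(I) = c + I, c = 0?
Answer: 35117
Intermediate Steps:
o(I) = I (o(I) = 0 + I = I)
s(F) = 2 + F*(-2 + F) (s(F) = F*(F - 2) + 2 = F*(-2 + F) + 2 = 2 + F*(-2 + F))
(20935 + s(25)) + 13605 = (20935 + (2 + 25**2 - 2*25)) + 13605 = (20935 + (2 + 625 - 50)) + 13605 = (20935 + 577) + 13605 = 21512 + 13605 = 35117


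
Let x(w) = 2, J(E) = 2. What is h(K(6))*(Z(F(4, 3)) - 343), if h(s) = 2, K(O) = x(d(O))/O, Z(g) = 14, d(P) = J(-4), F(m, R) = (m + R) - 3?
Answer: -658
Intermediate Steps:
F(m, R) = -3 + R + m (F(m, R) = (R + m) - 3 = -3 + R + m)
d(P) = 2
K(O) = 2/O
h(K(6))*(Z(F(4, 3)) - 343) = 2*(14 - 343) = 2*(-329) = -658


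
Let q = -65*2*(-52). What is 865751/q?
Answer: 865751/6760 ≈ 128.07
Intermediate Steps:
q = 6760 (q = -130*(-52) = 6760)
865751/q = 865751/6760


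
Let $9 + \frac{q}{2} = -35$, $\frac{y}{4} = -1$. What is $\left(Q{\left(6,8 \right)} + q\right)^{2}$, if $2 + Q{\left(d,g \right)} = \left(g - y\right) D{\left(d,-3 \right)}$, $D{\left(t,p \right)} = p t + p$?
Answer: $116964$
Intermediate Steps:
$y = -4$ ($y = 4 \left(-1\right) = -4$)
$D{\left(t,p \right)} = p + p t$
$q = -88$ ($q = -18 + 2 \left(-35\right) = -18 - 70 = -88$)
$Q{\left(d,g \right)} = -2 + \left(-3 - 3 d\right) \left(4 + g\right)$ ($Q{\left(d,g \right)} = -2 + \left(g - -4\right) \left(- 3 \left(1 + d\right)\right) = -2 + \left(g + 4\right) \left(-3 - 3 d\right) = -2 + \left(4 + g\right) \left(-3 - 3 d\right) = -2 + \left(-3 - 3 d\right) \left(4 + g\right)$)
$\left(Q{\left(6,8 \right)} + q\right)^{2} = \left(\left(-14 - 72 - 24 \left(1 + 6\right)\right) - 88\right)^{2} = \left(\left(-14 - 72 - 24 \cdot 7\right) - 88\right)^{2} = \left(\left(-14 - 72 - 168\right) - 88\right)^{2} = \left(-254 - 88\right)^{2} = \left(-342\right)^{2} = 116964$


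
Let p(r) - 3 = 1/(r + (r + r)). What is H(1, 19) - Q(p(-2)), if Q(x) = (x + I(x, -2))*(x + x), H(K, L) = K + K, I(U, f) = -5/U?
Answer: -73/18 ≈ -4.0556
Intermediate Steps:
H(K, L) = 2*K
p(r) = 3 + 1/(3*r) (p(r) = 3 + 1/(r + (r + r)) = 3 + 1/(r + 2*r) = 3 + 1/(3*r))
Q(x) = 2*x*(x - 5/x) (Q(x) = (x - 5/x)*(x + x) = (x - 5/x)*(2*x) = 2*x*(x - 5/x))
H(1, 19) - Q(p(-2)) = 2*1 - (-10 + 2*(3 + (⅓)/(-2))²) = 2 - (-10 + 2*(3 + (⅓)*(-½))²) = 2 - (-10 + 2*(3 - ⅙)²) = 2 - (-10 + 2*(17/6)²) = 2 - (-10 + 2*(289/36)) = 2 - (-10 + 289/18) = 2 - 1*109/18 = 2 - 109/18 = -73/18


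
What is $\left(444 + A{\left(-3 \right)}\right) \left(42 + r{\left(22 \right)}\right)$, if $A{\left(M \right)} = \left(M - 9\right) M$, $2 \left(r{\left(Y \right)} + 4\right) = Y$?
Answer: $23520$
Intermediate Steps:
$r{\left(Y \right)} = -4 + \frac{Y}{2}$
$A{\left(M \right)} = M \left(-9 + M\right)$ ($A{\left(M \right)} = \left(M - 9\right) M = \left(-9 + M\right) M = M \left(-9 + M\right)$)
$\left(444 + A{\left(-3 \right)}\right) \left(42 + r{\left(22 \right)}\right) = \left(444 - 3 \left(-9 - 3\right)\right) \left(42 + \left(-4 + \frac{1}{2} \cdot 22\right)\right) = \left(444 - -36\right) \left(42 + \left(-4 + 11\right)\right) = \left(444 + 36\right) \left(42 + 7\right) = 480 \cdot 49 = 23520$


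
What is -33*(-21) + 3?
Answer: 696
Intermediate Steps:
-33*(-21) + 3 = 693 + 3 = 696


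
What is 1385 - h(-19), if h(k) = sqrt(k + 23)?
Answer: 1383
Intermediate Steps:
h(k) = sqrt(23 + k)
1385 - h(-19) = 1385 - sqrt(23 - 19) = 1385 - sqrt(4) = 1385 - 1*2 = 1385 - 2 = 1383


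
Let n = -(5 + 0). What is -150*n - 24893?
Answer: -24143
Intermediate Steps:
n = -5 (n = -1*5 = -5)
-150*n - 24893 = -150*(-5) - 24893 = 750 - 24893 = -24143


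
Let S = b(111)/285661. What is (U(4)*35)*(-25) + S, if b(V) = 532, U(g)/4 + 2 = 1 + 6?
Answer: -4999066968/285661 ≈ -17500.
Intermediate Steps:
U(g) = 20 (U(g) = -8 + 4*(1 + 6) = -8 + 4*7 = -8 + 28 = 20)
S = 532/285661 ≈ 0.0018623
(U(4)*35)*(-25) + S = (20*35)*(-25) + 532/285661 = 700*(-25) + 532/285661 = -17500 + 532/285661 = -4999066968/285661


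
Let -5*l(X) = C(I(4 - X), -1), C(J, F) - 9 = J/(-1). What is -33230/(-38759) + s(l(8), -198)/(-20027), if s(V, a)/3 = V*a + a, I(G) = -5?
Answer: 445754348/554447495 ≈ 0.80396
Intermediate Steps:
C(J, F) = 9 - J (C(J, F) = 9 + J/(-1) = 9 + J*(-1) = 9 - J)
l(X) = -14/5 (l(X) = -(9 - 1*(-5))/5 = -(9 + 5)/5 = -⅕*14 = -14/5)
s(V, a) = 3*a + 3*V*a (s(V, a) = 3*(V*a + a) = 3*(a + V*a) = 3*a + 3*V*a)
-33230/(-38759) + s(l(8), -198)/(-20027) = -33230/(-38759) + (3*(-198)*(1 - 14/5))/(-20027) = -33230*(-1/38759) + (3*(-198)*(-9/5))*(-1/20027) = 33230/38759 + (5346/5)*(-1/20027) = 33230/38759 - 5346/100135 = 445754348/554447495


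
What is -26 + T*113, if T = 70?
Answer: 7884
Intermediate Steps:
-26 + T*113 = -26 + 70*113 = -26 + 7910 = 7884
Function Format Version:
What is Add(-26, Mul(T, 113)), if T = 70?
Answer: 7884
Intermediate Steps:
Add(-26, Mul(T, 113)) = Add(-26, Mul(70, 113)) = Add(-26, 7910) = 7884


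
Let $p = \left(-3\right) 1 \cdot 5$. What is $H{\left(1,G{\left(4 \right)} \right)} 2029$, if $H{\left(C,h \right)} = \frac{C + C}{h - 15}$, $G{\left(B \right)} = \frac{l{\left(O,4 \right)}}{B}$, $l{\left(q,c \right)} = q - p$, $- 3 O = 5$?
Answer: $- \frac{12174}{35} \approx -347.83$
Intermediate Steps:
$p = -15$ ($p = \left(-3\right) 5 = -15$)
$O = - \frac{5}{3}$ ($O = \left(- \frac{1}{3}\right) 5 = - \frac{5}{3} \approx -1.6667$)
$l{\left(q,c \right)} = 15 + q$ ($l{\left(q,c \right)} = q - -15 = q + 15 = 15 + q$)
$G{\left(B \right)} = \frac{40}{3 B}$ ($G{\left(B \right)} = \frac{15 - \frac{5}{3}}{B} = \frac{40}{3 B}$)
$H{\left(C,h \right)} = \frac{2 C}{-15 + h}$
$H{\left(1,G{\left(4 \right)} \right)} 2029 = 2 \cdot 1 \frac{1}{-15 + \frac{40}{3 \cdot 4}} \cdot 2029 = 2 \cdot 1 \frac{1}{-15 + \frac{40}{3} \cdot \frac{1}{4}} \cdot 2029 = 2 \cdot 1 \frac{1}{-15 + \frac{10}{3}} \cdot 2029 = 2 \cdot 1 \frac{1}{- \frac{35}{3}} \cdot 2029 = 2 \cdot 1 \left(- \frac{3}{35}\right) 2029 = \left(- \frac{6}{35}\right) 2029 = - \frac{12174}{35}$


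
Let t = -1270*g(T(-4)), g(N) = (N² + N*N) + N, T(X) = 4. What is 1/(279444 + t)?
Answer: 1/233724 ≈ 4.2786e-6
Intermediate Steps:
g(N) = N + 2*N² (g(N) = (N² + N²) + N = 2*N² + N = N + 2*N²)
t = -45720 (t = -5080*(1 + 2*4) = -5080*(1 + 8) = -5080*9 = -1270*36 = -45720)
1/(279444 + t) = 1/(279444 - 45720) = 1/233724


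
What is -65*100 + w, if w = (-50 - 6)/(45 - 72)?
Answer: -175444/27 ≈ -6497.9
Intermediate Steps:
w = 56/27 (w = -56/(-27) = -56*(-1/27) = 56/27 ≈ 2.0741)
-65*100 + w = -65*100 + 56/27 = -6500 + 56/27 = -175444/27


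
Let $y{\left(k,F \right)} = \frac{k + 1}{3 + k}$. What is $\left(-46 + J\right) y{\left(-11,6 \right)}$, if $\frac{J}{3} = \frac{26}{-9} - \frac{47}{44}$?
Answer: $- \frac{38195}{528} \approx -72.339$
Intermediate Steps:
$J = - \frac{1567}{132}$ ($J = 3 \left(\frac{26}{-9} - \frac{47}{44}\right) = 3 \left(26 \left(- \frac{1}{9}\right) - \frac{47}{44}\right) = 3 \left(- \frac{26}{9} - \frac{47}{44}\right) = 3 \left(- \frac{1567}{396}\right) = - \frac{1567}{132} \approx -11.871$)
$y{\left(k,F \right)} = \frac{1 + k}{3 + k}$
$\left(-46 + J\right) y{\left(-11,6 \right)} = \left(-46 - \frac{1567}{132}\right) \frac{1 - 11}{3 - 11} = - \frac{7639 \frac{1}{-8} \left(-10\right)}{132} = - \frac{7639 \left(\left(- \frac{1}{8}\right) \left(-10\right)\right)}{132} = \left(- \frac{7639}{132}\right) \frac{5}{4} = - \frac{38195}{528}$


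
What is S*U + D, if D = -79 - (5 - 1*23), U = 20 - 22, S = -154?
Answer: 247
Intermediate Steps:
U = -2
D = -61 (D = -79 - (5 - 23) = -79 - 1*(-18) = -79 + 18 = -61)
S*U + D = -154*(-2) - 61 = 308 - 61 = 247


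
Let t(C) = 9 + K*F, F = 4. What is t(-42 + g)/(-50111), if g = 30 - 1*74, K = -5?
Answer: 11/50111 ≈ 0.00021951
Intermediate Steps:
g = -44 (g = 30 - 74 = -44)
t(C) = -11 (t(C) = 9 - 5*4 = 9 - 20 = -11)
t(-42 + g)/(-50111) = -11/(-50111) = -11*(-1/50111) = 11/50111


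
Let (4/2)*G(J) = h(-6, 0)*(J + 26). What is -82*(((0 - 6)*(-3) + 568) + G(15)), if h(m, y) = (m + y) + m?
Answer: -27880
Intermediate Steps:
h(m, y) = y + 2*m
G(J) = -156 - 6*J (G(J) = ((0 + 2*(-6))*(J + 26))/2 = ((0 - 12)*(26 + J))/2 = (-12*(26 + J))/2 = (-312 - 12*J)/2 = -156 - 6*J)
-82*(((0 - 6)*(-3) + 568) + G(15)) = -82*(((0 - 6)*(-3) + 568) + (-156 - 6*15)) = -82*((-6*(-3) + 568) + (-156 - 90)) = -82*((18 + 568) - 246) = -82*(586 - 246) = -82*340 = -27880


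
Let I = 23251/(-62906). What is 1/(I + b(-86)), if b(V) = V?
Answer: -62906/5433167 ≈ -0.011578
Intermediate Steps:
I = -23251/62906 (I = 23251*(-1/62906) = -23251/62906 ≈ -0.36962)
1/(I + b(-86)) = 1/(-23251/62906 - 86) = 1/(-5433167/62906) = -62906/5433167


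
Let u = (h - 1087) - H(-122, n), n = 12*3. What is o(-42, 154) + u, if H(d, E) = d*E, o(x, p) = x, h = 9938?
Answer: 13201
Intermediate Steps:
n = 36
H(d, E) = E*d
u = 13243 (u = (9938 - 1087) - 36*(-122) = 8851 - 1*(-4392) = 8851 + 4392 = 13243)
o(-42, 154) + u = -42 + 13243 = 13201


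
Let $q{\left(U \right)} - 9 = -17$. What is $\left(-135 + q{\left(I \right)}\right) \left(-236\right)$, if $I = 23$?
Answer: $33748$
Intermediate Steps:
$q{\left(U \right)} = -8$ ($q{\left(U \right)} = 9 - 17 = -8$)
$\left(-135 + q{\left(I \right)}\right) \left(-236\right) = \left(-135 - 8\right) \left(-236\right) = \left(-143\right) \left(-236\right) = 33748$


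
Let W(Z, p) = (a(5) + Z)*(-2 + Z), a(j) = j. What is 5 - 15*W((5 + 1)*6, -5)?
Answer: -20905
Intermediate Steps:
W(Z, p) = (-2 + Z)*(5 + Z) (W(Z, p) = (5 + Z)*(-2 + Z) = (-2 + Z)*(5 + Z))
5 - 15*W((5 + 1)*6, -5) = 5 - 15*(-10 + ((5 + 1)*6)**2 + 3*((5 + 1)*6)) = 5 - 15*(-10 + (6*6)**2 + 3*(6*6)) = 5 - 15*(-10 + 36**2 + 3*36) = 5 - 15*(-10 + 1296 + 108) = 5 - 15*1394 = 5 - 20910 = -20905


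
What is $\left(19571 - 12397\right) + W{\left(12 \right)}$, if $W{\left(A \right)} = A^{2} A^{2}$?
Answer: $27910$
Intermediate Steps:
$W{\left(A \right)} = A^{4}$
$\left(19571 - 12397\right) + W{\left(12 \right)} = \left(19571 - 12397\right) + 12^{4} = 7174 + 20736 = 27910$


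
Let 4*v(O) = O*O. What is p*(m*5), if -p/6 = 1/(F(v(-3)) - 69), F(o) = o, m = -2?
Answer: -80/89 ≈ -0.89888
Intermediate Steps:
v(O) = O**2/4 (v(O) = (O*O)/4 = O**2/4)
p = 8/89 (p = -6/((1/4)*(-3)**2 - 69) = -6/((1/4)*9 - 69) = -6/(9/4 - 69) = -6/(-267/4) = -6*(-4/267) = 8/89 ≈ 0.089888)
p*(m*5) = 8*(-2*5)/89 = (8/89)*(-10) = -80/89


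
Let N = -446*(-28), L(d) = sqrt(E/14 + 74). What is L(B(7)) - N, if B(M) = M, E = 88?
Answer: -12488 + sqrt(3934)/7 ≈ -12479.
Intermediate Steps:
L(d) = sqrt(3934)/7 (L(d) = sqrt(88/14 + 74) = sqrt(88*(1/14) + 74) = sqrt(44/7 + 74) = sqrt(562/7) = sqrt(3934)/7)
N = 12488
L(B(7)) - N = sqrt(3934)/7 - 1*12488 = sqrt(3934)/7 - 12488 = -12488 + sqrt(3934)/7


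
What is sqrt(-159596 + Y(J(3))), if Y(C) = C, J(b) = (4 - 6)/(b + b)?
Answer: I*sqrt(1436367)/3 ≈ 399.5*I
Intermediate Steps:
J(b) = -1/b (J(b) = -2*1/(2*b) = -1/b)
sqrt(-159596 + Y(J(3))) = sqrt(-159596 - 1/3) = sqrt(-478789/3) = I*sqrt(1436367)/3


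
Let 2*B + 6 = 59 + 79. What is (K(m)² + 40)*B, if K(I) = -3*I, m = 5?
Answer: 17490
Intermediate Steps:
B = 66 (B = -3 + (59 + 79)/2 = -3 + (½)*138 = -3 + 69 = 66)
(K(m)² + 40)*B = ((-3*5)² + 40)*66 = ((-15)² + 40)*66 = (225 + 40)*66 = 265*66 = 17490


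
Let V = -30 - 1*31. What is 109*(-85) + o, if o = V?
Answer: -9326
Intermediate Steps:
V = -61 (V = -30 - 31 = -61)
o = -61
109*(-85) + o = 109*(-85) - 61 = -9265 - 61 = -9326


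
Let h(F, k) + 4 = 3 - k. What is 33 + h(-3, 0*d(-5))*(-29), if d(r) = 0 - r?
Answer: 62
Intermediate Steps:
d(r) = -r
h(F, k) = -1 - k (h(F, k) = -4 + (3 - k) = -1 - k)
33 + h(-3, 0*d(-5))*(-29) = 33 + (-1 - 0*(-1*(-5)))*(-29) = 33 + (-1 - 0*5)*(-29) = 33 + (-1 - 1*0)*(-29) = 33 + (-1 + 0)*(-29) = 33 - 1*(-29) = 33 + 29 = 62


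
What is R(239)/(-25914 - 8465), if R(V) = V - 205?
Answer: -34/34379 ≈ -0.00098898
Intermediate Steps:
R(V) = -205 + V
R(239)/(-25914 - 8465) = (-205 + 239)/(-25914 - 8465) = 34/(-34379) = 34*(-1/34379) = -34/34379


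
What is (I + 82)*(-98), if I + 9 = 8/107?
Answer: -766262/107 ≈ -7161.3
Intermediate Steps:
I = -955/107 (I = -9 + 8/107 = -955/107 ≈ -8.9252)
(I + 82)*(-98) = (-955/107 + 82)*(-98) = (7819/107)*(-98) = -766262/107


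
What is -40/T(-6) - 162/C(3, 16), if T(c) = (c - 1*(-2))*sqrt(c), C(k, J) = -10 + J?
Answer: -27 - 5*I*sqrt(6)/3 ≈ -27.0 - 4.0825*I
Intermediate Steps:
T(c) = sqrt(c)*(2 + c) (T(c) = (c + 2)*sqrt(c) = (2 + c)*sqrt(c) = sqrt(c)*(2 + c))
-40/T(-6) - 162/C(3, 16) = -40*(-I*sqrt(6)/(6*(2 - 6))) - 162/(-10 + 16) = -40*I*sqrt(6)/24 - 162/6 = -40*I*sqrt(6)/24 - 162*1/6 = -5*I*sqrt(6)/3 - 27 = -27 - 5*I*sqrt(6)/3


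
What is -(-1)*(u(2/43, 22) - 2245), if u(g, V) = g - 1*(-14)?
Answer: -95931/43 ≈ -2231.0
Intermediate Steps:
u(g, V) = 14 + g (u(g, V) = g + 14 = 14 + g)
-(-1)*(u(2/43, 22) - 2245) = -(-1)*((14 + 2/43) - 2245) = -(-1)*(604/43 - 2245) = -(-1)*(-95931)/43 = -1*95931/43 = -95931/43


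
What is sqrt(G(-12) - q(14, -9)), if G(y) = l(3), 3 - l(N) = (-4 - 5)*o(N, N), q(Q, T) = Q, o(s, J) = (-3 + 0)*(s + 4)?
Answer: 10*I*sqrt(2) ≈ 14.142*I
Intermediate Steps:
o(s, J) = -12 - 3*s (o(s, J) = -3*(4 + s) = -12 - 3*s)
l(N) = -105 - 27*N (l(N) = 3 - (-4 - 5)*(-12 - 3*N) = 3 - (-9)*(-12 - 3*N) = 3 - (108 + 27*N) = 3 + (-108 - 27*N) = -105 - 27*N)
G(y) = -186 (G(y) = -105 - 27*3 = -105 - 81 = -186)
sqrt(G(-12) - q(14, -9)) = sqrt(-186 - 1*14) = sqrt(-186 - 14) = sqrt(-200) = 10*I*sqrt(2)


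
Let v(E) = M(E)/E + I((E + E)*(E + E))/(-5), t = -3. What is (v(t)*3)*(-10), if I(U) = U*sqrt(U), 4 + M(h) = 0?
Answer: 1256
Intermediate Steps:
M(h) = -4 (M(h) = -4 + 0 = -4)
I(U) = U**(3/2)
v(E) = -4/E - 8*(E**2)**(3/2)/5 (v(E) = -4/E + ((E + E)*(E + E))**(3/2)/(-5) = -4/E + ((2*E)*(2*E))**(3/2)*(-1/5) = -4/E + (4*E**2)**(3/2)*(-1/5) = -4/E + (8*(E**2)**(3/2))*(-1/5) = -4/E - 8*(E**2)**(3/2)/5)
(v(t)*3)*(-10) = ((-4/(-3) - 8*((-3)**2)**(3/2)/5)*3)*(-10) = ((-4*(-1/3) - 8*9**(3/2)/5)*3)*(-10) = ((4/3 - 8/5*27)*3)*(-10) = ((4/3 - 216/5)*3)*(-10) = -628/15*3*(-10) = -628/5*(-10) = 1256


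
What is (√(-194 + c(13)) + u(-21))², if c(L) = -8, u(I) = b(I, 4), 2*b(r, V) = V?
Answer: (2 + I*√202)² ≈ -198.0 + 56.851*I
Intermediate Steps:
b(r, V) = V/2
u(I) = 2 (u(I) = (½)*4 = 2)
(√(-194 + c(13)) + u(-21))² = (√(-194 - 8) + 2)² = (√(-202) + 2)² = (I*√202 + 2)² = (2 + I*√202)²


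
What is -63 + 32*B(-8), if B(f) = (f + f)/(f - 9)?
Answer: -559/17 ≈ -32.882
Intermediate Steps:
B(f) = 2*f/(-9 + f) (B(f) = (2*f)/(-9 + f) = 2*f/(-9 + f))
-63 + 32*B(-8) = -63 + 32*(2*(-8)/(-9 - 8)) = -63 + 32*(2*(-8)/(-17)) = -63 + 32*(2*(-8)*(-1/17)) = -63 + 32*(16/17) = -63 + 512/17 = -559/17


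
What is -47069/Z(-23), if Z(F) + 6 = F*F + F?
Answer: -47069/500 ≈ -94.138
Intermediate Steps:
Z(F) = -6 + F + F**2 (Z(F) = -6 + (F*F + F) = -6 + (F**2 + F) = -6 + (F + F**2) = -6 + F + F**2)
-47069/Z(-23) = -47069/(-6 - 23 + (-23)**2) = -47069/(-6 - 23 + 529) = -47069/500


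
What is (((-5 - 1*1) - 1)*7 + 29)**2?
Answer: 400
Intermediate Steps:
(((-5 - 1*1) - 1)*7 + 29)**2 = (((-5 - 1) - 1)*7 + 29)**2 = ((-6 - 1)*7 + 29)**2 = (-7*7 + 29)**2 = (-49 + 29)**2 = (-20)**2 = 400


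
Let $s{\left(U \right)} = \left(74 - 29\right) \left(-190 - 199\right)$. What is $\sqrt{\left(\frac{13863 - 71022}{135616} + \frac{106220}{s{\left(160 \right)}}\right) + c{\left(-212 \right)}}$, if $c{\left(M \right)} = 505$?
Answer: $\frac{\sqrt{195100304310608047}}{19782984} \approx 22.327$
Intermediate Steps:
$s{\left(U \right)} = -17505$ ($s{\left(U \right)} = 45 \left(-389\right) = -17505$)
$\sqrt{\left(\frac{13863 - 71022}{135616} + \frac{106220}{s{\left(160 \right)}}\right) + c{\left(-212 \right)}} = \sqrt{\left(\frac{13863 - 71022}{135616} + \frac{106220}{-17505}\right) + 505} = \sqrt{\left(\left(13863 - 71022\right) \frac{1}{135616} + 106220 \left(- \frac{1}{17505}\right)\right) + 505} = \sqrt{\left(\left(-57159\right) \frac{1}{135616} - \frac{21244}{3501}\right) + 505} = \sqrt{\left(- \frac{57159}{135616} - \frac{21244}{3501}\right) + 505} = \sqrt{- \frac{3081139963}{474791616} + 505} = \sqrt{\frac{236688626117}{474791616}} = \frac{\sqrt{195100304310608047}}{19782984}$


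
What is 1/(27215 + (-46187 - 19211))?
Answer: -1/38183 ≈ -2.6190e-5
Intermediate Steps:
1/(27215 + (-46187 - 19211)) = 1/(27215 - 65398) = 1/(-38183) = -1/38183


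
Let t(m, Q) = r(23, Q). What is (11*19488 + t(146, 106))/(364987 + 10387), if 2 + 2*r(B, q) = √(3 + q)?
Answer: 214367/375374 + √109/750748 ≈ 0.57109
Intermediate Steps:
r(B, q) = -1 + √(3 + q)/2
t(m, Q) = -1 + √(3 + Q)/2
(11*19488 + t(146, 106))/(364987 + 10387) = (11*19488 + (-1 + √(3 + 106)/2))/(364987 + 10387) = (214368 + (-1 + √109/2))/375374 = (214367 + √109/2)*(1/375374) = 214367/375374 + √109/750748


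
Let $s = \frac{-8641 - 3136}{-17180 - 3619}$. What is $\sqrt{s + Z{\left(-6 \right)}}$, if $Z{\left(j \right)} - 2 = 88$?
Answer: $\frac{\sqrt{4353200657}}{6933} \approx 9.5166$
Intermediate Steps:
$Z{\left(j \right)} = 90$ ($Z{\left(j \right)} = 2 + 88 = 90$)
$s = \frac{11777}{20799}$ ($s = - \frac{11777}{-20799} = \left(-11777\right) \left(- \frac{1}{20799}\right) = \frac{11777}{20799} \approx 0.56623$)
$\sqrt{s + Z{\left(-6 \right)}} = \sqrt{\frac{11777}{20799} + 90} = \sqrt{\frac{1883687}{20799}} = \frac{\sqrt{4353200657}}{6933}$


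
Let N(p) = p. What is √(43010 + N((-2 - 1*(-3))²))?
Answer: 27*√59 ≈ 207.39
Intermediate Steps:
√(43010 + N((-2 - 1*(-3))²)) = √(43010 + (-2 - 1*(-3))²) = √(43010 + (-2 + 3)²) = √(43010 + 1²) = √(43010 + 1) = √43011 = 27*√59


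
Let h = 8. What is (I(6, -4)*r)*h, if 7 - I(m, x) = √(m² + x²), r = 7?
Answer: 392 - 112*√13 ≈ -11.822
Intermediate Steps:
I(m, x) = 7 - √(m² + x²)
(I(6, -4)*r)*h = ((7 - √(6² + (-4)²))*7)*8 = ((7 - √(36 + 16))*7)*8 = ((7 - √52)*7)*8 = ((7 - 2*√13)*7)*8 = (49 - 14*√13)*8 = 392 - 112*√13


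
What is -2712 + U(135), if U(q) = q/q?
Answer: -2711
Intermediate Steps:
U(q) = 1
-2712 + U(135) = -2712 + 1 = -2711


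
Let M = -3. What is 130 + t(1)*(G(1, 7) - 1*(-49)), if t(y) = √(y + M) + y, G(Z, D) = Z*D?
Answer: 186 + 56*I*√2 ≈ 186.0 + 79.196*I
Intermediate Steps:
G(Z, D) = D*Z
t(y) = y + √(-3 + y) (t(y) = √(y - 3) + y = √(-3 + y) + y = y + √(-3 + y))
130 + t(1)*(G(1, 7) - 1*(-49)) = 130 + (1 + √(-3 + 1))*(7*1 - 1*(-49)) = 130 + (1 + √(-2))*(7 + 49) = 130 + (1 + I*√2)*56 = 130 + (56 + 56*I*√2) = 186 + 56*I*√2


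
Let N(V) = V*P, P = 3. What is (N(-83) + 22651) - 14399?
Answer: 8003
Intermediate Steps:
N(V) = 3*V (N(V) = V*3 = 3*V)
(N(-83) + 22651) - 14399 = (3*(-83) + 22651) - 14399 = (-249 + 22651) - 14399 = 22402 - 14399 = 8003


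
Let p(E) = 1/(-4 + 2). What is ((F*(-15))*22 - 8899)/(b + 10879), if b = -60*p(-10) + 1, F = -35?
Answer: 2651/10910 ≈ 0.24299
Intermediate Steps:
p(E) = -½ (p(E) = 1/(-2) = -½)
b = 31 (b = -60*(-½) + 1 = 30 + 1 = 31)
((F*(-15))*22 - 8899)/(b + 10879) = (-35*(-15)*22 - 8899)/(31 + 10879) = (525*22 - 8899)/10910 = (11550 - 8899)*(1/10910) = 2651*(1/10910) = 2651/10910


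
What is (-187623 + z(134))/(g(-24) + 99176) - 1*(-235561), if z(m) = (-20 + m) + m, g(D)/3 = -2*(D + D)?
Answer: 23429651929/99464 ≈ 2.3556e+5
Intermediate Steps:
g(D) = -12*D (g(D) = 3*(-2*(D + D)) = 3*(-4*D) = -12*D)
z(m) = -20 + 2*m
(-187623 + z(134))/(g(-24) + 99176) - 1*(-235561) = (-187623 + (-20 + 2*134))/(-12*(-24) + 99176) - 1*(-235561) = (-187623 + (-20 + 268))/(288 + 99176) + 235561 = (-187623 + 248)/99464 + 235561 = -187375*1/99464 + 235561 = -187375/99464 + 235561 = 23429651929/99464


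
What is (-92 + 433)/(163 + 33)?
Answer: 341/196 ≈ 1.7398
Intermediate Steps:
(-92 + 433)/(163 + 33) = 341/196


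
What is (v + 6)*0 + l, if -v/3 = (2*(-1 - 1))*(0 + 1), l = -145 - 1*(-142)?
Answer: -3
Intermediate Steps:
l = -3 (l = -145 + 142 = -3)
v = 12 (v = -3*2*(-1 - 1)*(0 + 1) = -3*2*(-2) = -(-12) = -3*(-4) = 12)
(v + 6)*0 + l = (12 + 6)*0 - 3 = 18*0 - 3 = 0 - 3 = -3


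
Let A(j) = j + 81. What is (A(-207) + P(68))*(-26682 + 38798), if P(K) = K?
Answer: -702728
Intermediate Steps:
A(j) = 81 + j
(A(-207) + P(68))*(-26682 + 38798) = ((81 - 207) + 68)*(-26682 + 38798) = (-126 + 68)*12116 = -58*12116 = -702728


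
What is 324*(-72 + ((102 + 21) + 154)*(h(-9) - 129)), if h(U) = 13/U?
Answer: -11730456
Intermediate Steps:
324*(-72 + ((102 + 21) + 154)*(h(-9) - 129)) = 324*(-72 + ((102 + 21) + 154)*(13/(-9) - 129)) = 324*(-72 + (123 + 154)*(13*(-⅑) - 129)) = 324*(-72 + 277*(-13/9 - 129)) = 324*(-72 + 277*(-1174/9)) = 324*(-72 - 325198/9) = 324*(-325846/9) = -11730456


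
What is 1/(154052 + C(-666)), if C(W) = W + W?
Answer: 1/152720 ≈ 6.5479e-6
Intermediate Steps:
C(W) = 2*W
1/(154052 + C(-666)) = 1/(154052 + 2*(-666)) = 1/(154052 - 1332) = 1/152720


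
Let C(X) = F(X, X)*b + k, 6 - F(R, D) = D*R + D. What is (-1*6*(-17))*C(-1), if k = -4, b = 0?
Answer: -408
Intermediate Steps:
F(R, D) = 6 - D - D*R (F(R, D) = 6 - (D*R + D) = 6 - (D + D*R) = 6 + (-D - D*R) = 6 - D - D*R)
C(X) = -4 (C(X) = (6 - X - X*X)*0 - 4 = (6 - X - X²)*0 - 4 = 0 - 4 = -4)
(-1*6*(-17))*C(-1) = (-1*6*(-17))*(-4) = -6*(-17)*(-4) = 102*(-4) = -408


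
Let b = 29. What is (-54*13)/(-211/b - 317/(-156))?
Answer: 3175848/23723 ≈ 133.87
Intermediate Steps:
(-54*13)/(-211/b - 317/(-156)) = (-54*13)/(-211/29 - 317/(-156)) = -702/(-211*1/29 - 317*(-1/156)) = -702/(-211/29 + 317/156) = -702/(-23723/4524) = -702*(-4524/23723) = 3175848/23723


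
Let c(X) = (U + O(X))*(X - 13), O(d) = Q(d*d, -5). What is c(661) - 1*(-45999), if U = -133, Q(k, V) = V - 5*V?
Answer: -27225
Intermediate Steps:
Q(k, V) = -4*V
O(d) = 20 (O(d) = -4*(-5) = 20)
c(X) = 1469 - 113*X (c(X) = (-133 + 20)*(X - 13) = -113*(-13 + X) = 1469 - 113*X)
c(661) - 1*(-45999) = (1469 - 113*661) - 1*(-45999) = (1469 - 74693) + 45999 = -73224 + 45999 = -27225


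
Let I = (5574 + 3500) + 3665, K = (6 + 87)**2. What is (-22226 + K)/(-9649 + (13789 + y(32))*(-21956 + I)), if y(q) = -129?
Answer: 13577/125913869 ≈ 0.00010783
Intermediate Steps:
K = 8649 (K = 93**2 = 8649)
I = 12739 (I = 9074 + 3665 = 12739)
(-22226 + K)/(-9649 + (13789 + y(32))*(-21956 + I)) = (-22226 + 8649)/(-9649 + (13789 - 129)*(-21956 + 12739)) = -13577/(-9649 + 13660*(-9217)) = -13577/(-9649 - 125904220) = -13577/(-125913869) = -13577*(-1/125913869) = 13577/125913869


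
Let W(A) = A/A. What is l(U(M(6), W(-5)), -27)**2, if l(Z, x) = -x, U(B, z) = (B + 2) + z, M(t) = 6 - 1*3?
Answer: 729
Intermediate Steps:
M(t) = 3 (M(t) = 6 - 3 = 3)
W(A) = 1
U(B, z) = 2 + B + z (U(B, z) = (2 + B) + z = 2 + B + z)
l(U(M(6), W(-5)), -27)**2 = (-1*(-27))**2 = 27**2 = 729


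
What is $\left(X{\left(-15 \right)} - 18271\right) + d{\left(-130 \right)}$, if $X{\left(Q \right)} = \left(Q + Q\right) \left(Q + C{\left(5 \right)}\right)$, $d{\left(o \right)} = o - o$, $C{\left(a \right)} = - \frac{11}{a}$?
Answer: $-17755$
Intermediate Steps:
$d{\left(o \right)} = 0$
$X{\left(Q \right)} = 2 Q \left(- \frac{11}{5} + Q\right)$ ($X{\left(Q \right)} = \left(Q + Q\right) \left(Q - \frac{11}{5}\right) = 2 Q \left(Q - \frac{11}{5}\right) = 2 Q \left(- \frac{11}{5} + Q\right)$)
$\left(X{\left(-15 \right)} - 18271\right) + d{\left(-130 \right)} = \left(\frac{2}{5} \left(-15\right) \left(-11 + 5 \left(-15\right)\right) - 18271\right) + 0 = \left(\frac{2}{5} \left(-15\right) \left(-11 - 75\right) - 18271\right) + 0 = \left(\frac{2}{5} \left(-15\right) \left(-86\right) - 18271\right) + 0 = \left(516 - 18271\right) + 0 = -17755 + 0 = -17755$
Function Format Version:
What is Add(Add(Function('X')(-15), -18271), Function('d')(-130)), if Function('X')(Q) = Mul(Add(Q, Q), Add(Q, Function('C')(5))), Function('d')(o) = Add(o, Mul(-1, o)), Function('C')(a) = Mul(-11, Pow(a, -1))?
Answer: -17755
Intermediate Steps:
Function('d')(o) = 0
Function('X')(Q) = Mul(2, Q, Add(Rational(-11, 5), Q)) (Function('X')(Q) = Mul(Add(Q, Q), Add(Q, Mul(-11, Pow(5, -1)))) = Mul(Mul(2, Q), Add(Q, Mul(-11, Rational(1, 5)))) = Mul(Mul(2, Q), Add(Q, Rational(-11, 5))) = Mul(Mul(2, Q), Add(Rational(-11, 5), Q)) = Mul(2, Q, Add(Rational(-11, 5), Q)))
Add(Add(Function('X')(-15), -18271), Function('d')(-130)) = Add(Add(Mul(Rational(2, 5), -15, Add(-11, Mul(5, -15))), -18271), 0) = Add(Add(Mul(Rational(2, 5), -15, Add(-11, -75)), -18271), 0) = Add(Add(Mul(Rational(2, 5), -15, -86), -18271), 0) = Add(Add(516, -18271), 0) = Add(-17755, 0) = -17755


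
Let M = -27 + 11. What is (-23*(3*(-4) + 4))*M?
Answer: -2944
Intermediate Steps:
M = -16
(-23*(3*(-4) + 4))*M = -23*(3*(-4) + 4)*(-16) = -23*(-12 + 4)*(-16) = -23*(-8)*(-16) = 184*(-16) = -2944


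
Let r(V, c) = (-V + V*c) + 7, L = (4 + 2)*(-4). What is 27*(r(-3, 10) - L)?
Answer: 108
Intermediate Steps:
L = -24 (L = 6*(-4) = -24)
r(V, c) = 7 - V + V*c
27*(r(-3, 10) - L) = 27*((7 - 1*(-3) - 3*10) - 1*(-24)) = 27*((7 + 3 - 30) + 24) = 27*(-20 + 24) = 27*4 = 108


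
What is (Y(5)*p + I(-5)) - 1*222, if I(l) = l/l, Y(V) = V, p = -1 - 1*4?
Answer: -246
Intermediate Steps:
p = -5 (p = -1 - 4 = -5)
I(l) = 1
(Y(5)*p + I(-5)) - 1*222 = (5*(-5) + 1) - 1*222 = (-25 + 1) - 222 = -24 - 222 = -246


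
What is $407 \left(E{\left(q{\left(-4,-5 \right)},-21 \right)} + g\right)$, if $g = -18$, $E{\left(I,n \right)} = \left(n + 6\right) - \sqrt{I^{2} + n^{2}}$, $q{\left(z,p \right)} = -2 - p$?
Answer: $-13431 - 6105 \sqrt{2} \approx -22065.0$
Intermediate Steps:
$E{\left(I,n \right)} = 6 + n - \sqrt{I^{2} + n^{2}}$ ($E{\left(I,n \right)} = \left(6 + n\right) - \sqrt{I^{2} + n^{2}} = 6 + n - \sqrt{I^{2} + n^{2}}$)
$407 \left(E{\left(q{\left(-4,-5 \right)},-21 \right)} + g\right) = 407 \left(\left(6 - 21 - \sqrt{\left(-2 - -5\right)^{2} + \left(-21\right)^{2}}\right) - 18\right) = 407 \left(\left(6 - 21 - \sqrt{\left(-2 + 5\right)^{2} + 441}\right) - 18\right) = 407 \left(\left(6 - 21 - \sqrt{3^{2} + 441}\right) - 18\right) = 407 \left(\left(6 - 21 - \sqrt{9 + 441}\right) - 18\right) = 407 \left(\left(6 - 21 - \sqrt{450}\right) - 18\right) = 407 \left(\left(6 - 21 - 15 \sqrt{2}\right) - 18\right) = 407 \left(\left(-15 - 15 \sqrt{2}\right) - 18\right) = 407 \left(-33 - 15 \sqrt{2}\right) = -13431 - 6105 \sqrt{2}$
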